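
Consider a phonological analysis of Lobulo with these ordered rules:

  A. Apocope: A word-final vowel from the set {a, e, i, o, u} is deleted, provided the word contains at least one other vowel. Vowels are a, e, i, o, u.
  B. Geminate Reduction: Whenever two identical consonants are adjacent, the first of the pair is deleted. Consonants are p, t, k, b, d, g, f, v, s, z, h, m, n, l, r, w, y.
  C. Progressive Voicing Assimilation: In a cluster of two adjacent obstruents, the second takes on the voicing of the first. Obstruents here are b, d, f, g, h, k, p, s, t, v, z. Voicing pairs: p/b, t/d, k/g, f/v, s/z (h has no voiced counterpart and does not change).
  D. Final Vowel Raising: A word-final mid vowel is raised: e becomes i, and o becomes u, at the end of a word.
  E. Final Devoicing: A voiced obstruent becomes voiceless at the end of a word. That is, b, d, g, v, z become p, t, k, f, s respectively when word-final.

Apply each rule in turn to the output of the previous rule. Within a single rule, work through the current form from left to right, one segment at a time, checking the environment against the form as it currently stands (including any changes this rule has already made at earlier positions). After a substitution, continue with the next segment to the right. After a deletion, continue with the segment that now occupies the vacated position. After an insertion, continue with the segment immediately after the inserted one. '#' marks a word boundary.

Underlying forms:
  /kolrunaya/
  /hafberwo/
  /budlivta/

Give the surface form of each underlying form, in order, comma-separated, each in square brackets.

[kolrunay], [hafperw], [budlivt]

/kolrunaya/:
  A Apocope: [kolrunaya] → [kolrunay]
  B Geminate Reduction: no change — [kolrunay]
  C Progressive Voicing Assimilation: no change — [kolrunay]
  D Final Vowel Raising: no change — [kolrunay]
  E Final Devoicing: no change — [kolrunay]
/hafberwo/:
  A Apocope: [hafberwo] → [hafberw]
  B Geminate Reduction: no change — [hafberw]
  C Progressive Voicing Assimilation: [hafberw] → [hafperw]
  D Final Vowel Raising: no change — [hafperw]
  E Final Devoicing: no change — [hafperw]
/budlivta/:
  A Apocope: [budlivta] → [budlivt]
  B Geminate Reduction: no change — [budlivt]
  C Progressive Voicing Assimilation: [budlivt] → [budlivd]
  D Final Vowel Raising: no change — [budlivd]
  E Final Devoicing: [budlivd] → [budlivt]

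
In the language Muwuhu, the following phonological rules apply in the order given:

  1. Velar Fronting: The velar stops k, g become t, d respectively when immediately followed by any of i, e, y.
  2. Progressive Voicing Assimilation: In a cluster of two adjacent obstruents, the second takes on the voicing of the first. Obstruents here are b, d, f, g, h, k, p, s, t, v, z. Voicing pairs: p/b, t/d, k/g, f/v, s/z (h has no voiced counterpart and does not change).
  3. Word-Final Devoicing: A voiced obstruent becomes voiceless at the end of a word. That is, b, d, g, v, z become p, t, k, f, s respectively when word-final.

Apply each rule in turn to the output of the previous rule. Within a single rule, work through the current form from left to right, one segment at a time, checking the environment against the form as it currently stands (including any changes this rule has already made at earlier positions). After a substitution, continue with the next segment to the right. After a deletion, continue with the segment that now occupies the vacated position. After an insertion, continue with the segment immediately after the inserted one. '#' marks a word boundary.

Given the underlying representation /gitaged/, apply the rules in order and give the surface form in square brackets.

[ditadet]

1 Velar Fronting: [gitaged] → [ditaded]
2 Progressive Voicing Assimilation: no change — [ditaded]
3 Word-Final Devoicing: [ditaded] → [ditadet]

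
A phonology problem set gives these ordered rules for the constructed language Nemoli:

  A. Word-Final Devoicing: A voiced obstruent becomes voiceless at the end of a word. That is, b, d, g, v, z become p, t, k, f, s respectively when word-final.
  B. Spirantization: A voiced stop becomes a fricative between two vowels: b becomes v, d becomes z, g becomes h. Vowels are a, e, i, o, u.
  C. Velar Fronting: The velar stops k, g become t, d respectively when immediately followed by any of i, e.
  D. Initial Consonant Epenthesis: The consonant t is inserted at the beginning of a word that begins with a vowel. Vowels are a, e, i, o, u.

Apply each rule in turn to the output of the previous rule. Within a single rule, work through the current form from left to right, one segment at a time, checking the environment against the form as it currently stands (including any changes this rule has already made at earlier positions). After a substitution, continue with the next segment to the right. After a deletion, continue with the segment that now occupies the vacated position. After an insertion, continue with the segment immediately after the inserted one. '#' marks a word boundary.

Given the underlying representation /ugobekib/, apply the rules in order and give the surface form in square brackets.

[tuhovetip]

A Word-Final Devoicing: [ugobekib] → [ugobekip]
B Spirantization: [ugobekip] → [uhovekip]
C Velar Fronting: [uhovekip] → [uhovetip]
D Initial Consonant Epenthesis: [uhovetip] → [tuhovetip]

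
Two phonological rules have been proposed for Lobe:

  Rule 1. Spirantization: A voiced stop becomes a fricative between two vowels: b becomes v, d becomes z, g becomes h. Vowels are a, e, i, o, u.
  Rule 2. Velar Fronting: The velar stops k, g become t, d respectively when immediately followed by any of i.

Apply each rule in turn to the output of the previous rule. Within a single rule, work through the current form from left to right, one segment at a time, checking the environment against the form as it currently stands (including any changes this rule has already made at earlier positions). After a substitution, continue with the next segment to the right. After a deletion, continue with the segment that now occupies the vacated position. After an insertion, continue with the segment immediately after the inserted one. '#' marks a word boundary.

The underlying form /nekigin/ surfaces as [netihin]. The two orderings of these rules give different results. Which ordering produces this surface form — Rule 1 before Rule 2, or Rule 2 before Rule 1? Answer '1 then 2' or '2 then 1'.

1 then 2

Order 1 then 2:
  1 Spirantization: [nekigin] → [nekihin]
  2 Velar Fronting: [nekihin] → [netihin]
  result: [netihin]
Order 2 then 1:
  2 Velar Fronting: [nekigin] → [netidin]
  1 Spirantization: [netidin] → [netizin]
  result: [netizin]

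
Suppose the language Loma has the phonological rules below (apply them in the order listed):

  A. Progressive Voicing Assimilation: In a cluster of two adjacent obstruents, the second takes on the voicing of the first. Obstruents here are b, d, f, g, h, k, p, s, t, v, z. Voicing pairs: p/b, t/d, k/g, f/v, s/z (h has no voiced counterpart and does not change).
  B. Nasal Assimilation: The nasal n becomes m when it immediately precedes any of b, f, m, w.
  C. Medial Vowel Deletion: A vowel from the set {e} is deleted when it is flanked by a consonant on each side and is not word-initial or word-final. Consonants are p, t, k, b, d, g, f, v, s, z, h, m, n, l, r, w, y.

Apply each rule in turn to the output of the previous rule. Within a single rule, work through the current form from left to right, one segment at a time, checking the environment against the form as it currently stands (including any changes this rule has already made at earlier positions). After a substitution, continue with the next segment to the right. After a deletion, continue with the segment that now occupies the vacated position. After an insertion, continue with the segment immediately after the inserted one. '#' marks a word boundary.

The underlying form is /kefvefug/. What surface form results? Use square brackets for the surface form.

[kfffug]

A Progressive Voicing Assimilation: [kefvefug] → [keffefug]
B Nasal Assimilation: no change — [keffefug]
C Medial Vowel Deletion: [keffefug] → [kfffug]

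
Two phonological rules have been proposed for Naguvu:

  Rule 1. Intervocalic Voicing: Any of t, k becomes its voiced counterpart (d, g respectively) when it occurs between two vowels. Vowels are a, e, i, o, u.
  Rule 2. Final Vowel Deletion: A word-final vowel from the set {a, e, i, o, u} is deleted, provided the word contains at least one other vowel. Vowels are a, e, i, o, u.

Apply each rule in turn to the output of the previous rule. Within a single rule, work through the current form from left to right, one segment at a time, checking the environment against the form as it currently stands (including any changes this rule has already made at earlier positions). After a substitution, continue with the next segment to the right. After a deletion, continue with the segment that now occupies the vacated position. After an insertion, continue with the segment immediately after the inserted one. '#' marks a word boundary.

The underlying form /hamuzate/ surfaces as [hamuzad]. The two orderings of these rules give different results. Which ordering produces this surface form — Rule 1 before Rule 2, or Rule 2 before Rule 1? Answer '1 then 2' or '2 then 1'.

Order 1 then 2:
  1 Intervocalic Voicing: [hamuzate] → [hamuzade]
  2 Final Vowel Deletion: [hamuzade] → [hamuzad]
  result: [hamuzad]
Order 2 then 1:
  2 Final Vowel Deletion: [hamuzate] → [hamuzat]
  1 Intervocalic Voicing: no change — [hamuzat]
  result: [hamuzat]

1 then 2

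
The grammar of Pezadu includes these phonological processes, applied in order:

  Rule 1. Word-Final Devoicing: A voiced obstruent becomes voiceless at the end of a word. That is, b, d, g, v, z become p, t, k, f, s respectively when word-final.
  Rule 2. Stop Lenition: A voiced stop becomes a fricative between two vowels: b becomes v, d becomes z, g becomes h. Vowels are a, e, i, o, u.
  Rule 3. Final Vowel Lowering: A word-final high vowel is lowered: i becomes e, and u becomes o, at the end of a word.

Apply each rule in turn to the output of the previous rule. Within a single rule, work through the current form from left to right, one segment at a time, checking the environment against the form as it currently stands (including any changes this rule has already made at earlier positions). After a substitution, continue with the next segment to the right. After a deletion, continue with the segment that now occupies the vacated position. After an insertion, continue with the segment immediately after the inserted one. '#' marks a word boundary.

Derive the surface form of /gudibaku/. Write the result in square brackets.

[guzivako]

Rule 1 Word-Final Devoicing: no change — [gudibaku]
Rule 2 Stop Lenition: [gudibaku] → [guzivaku]
Rule 3 Final Vowel Lowering: [guzivaku] → [guzivako]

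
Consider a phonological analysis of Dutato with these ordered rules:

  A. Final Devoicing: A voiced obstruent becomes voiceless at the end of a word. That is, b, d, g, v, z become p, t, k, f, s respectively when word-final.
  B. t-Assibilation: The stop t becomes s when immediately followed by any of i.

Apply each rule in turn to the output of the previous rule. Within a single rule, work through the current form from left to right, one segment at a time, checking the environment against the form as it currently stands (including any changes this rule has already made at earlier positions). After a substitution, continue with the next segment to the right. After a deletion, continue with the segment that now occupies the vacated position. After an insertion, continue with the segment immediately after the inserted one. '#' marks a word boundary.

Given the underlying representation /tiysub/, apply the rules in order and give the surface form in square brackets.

[siysup]

A Final Devoicing: [tiysub] → [tiysup]
B t-Assibilation: [tiysup] → [siysup]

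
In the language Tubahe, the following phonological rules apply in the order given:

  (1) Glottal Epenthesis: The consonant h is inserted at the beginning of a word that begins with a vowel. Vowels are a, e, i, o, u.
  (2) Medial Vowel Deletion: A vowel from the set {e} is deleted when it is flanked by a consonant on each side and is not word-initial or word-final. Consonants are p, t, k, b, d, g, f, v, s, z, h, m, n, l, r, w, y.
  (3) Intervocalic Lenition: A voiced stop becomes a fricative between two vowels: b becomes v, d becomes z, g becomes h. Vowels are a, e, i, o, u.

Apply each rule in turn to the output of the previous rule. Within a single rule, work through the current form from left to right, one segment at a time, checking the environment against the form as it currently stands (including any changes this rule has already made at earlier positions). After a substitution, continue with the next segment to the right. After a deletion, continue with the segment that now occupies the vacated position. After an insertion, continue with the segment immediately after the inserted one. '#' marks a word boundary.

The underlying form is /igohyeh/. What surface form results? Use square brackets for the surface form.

(1) Glottal Epenthesis: [igohyeh] → [higohyeh]
(2) Medial Vowel Deletion: [higohyeh] → [higohyh]
(3) Intervocalic Lenition: [higohyh] → [hihohyh]

[hihohyh]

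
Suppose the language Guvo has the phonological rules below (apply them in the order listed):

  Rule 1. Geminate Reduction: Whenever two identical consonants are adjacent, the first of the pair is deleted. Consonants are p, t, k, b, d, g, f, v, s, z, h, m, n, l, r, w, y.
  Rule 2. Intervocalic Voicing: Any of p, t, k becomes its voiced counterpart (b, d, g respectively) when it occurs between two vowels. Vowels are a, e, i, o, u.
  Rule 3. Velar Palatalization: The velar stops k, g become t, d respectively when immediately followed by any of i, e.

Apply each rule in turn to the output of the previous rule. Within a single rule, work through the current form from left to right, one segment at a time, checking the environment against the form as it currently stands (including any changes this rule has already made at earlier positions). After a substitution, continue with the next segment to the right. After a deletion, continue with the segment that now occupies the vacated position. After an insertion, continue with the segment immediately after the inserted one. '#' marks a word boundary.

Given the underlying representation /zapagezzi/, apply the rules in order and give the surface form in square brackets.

Rule 1 Geminate Reduction: [zapagezzi] → [zapagezi]
Rule 2 Intervocalic Voicing: [zapagezi] → [zabagezi]
Rule 3 Velar Palatalization: [zabagezi] → [zabadezi]

[zabadezi]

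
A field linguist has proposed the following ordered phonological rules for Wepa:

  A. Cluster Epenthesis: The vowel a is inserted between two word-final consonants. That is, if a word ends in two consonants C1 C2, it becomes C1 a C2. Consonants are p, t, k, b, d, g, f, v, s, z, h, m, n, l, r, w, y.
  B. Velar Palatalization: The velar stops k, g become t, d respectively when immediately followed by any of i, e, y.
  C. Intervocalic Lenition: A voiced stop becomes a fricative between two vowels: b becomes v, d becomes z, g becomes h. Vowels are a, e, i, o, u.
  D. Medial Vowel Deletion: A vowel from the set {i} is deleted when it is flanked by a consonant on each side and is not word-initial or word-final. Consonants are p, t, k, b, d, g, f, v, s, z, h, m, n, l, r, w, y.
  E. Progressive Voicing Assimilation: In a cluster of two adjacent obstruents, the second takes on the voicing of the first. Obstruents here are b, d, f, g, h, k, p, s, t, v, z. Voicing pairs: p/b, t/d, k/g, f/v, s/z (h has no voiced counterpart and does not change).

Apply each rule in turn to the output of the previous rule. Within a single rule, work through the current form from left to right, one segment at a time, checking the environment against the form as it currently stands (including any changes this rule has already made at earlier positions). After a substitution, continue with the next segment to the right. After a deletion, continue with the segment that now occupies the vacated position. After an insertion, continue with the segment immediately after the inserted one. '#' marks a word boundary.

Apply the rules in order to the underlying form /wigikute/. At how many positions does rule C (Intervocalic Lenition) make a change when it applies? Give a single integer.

1

A Cluster Epenthesis: no change — [wigikute]
B Velar Palatalization: [wigikute] → [widikute]
C Intervocalic Lenition: [widikute] → [wizikute]
D Medial Vowel Deletion: [wizikute] → [wzkute]
E Progressive Voicing Assimilation: [wzkute] → [wzgute]
Rule C changed 1 position(s).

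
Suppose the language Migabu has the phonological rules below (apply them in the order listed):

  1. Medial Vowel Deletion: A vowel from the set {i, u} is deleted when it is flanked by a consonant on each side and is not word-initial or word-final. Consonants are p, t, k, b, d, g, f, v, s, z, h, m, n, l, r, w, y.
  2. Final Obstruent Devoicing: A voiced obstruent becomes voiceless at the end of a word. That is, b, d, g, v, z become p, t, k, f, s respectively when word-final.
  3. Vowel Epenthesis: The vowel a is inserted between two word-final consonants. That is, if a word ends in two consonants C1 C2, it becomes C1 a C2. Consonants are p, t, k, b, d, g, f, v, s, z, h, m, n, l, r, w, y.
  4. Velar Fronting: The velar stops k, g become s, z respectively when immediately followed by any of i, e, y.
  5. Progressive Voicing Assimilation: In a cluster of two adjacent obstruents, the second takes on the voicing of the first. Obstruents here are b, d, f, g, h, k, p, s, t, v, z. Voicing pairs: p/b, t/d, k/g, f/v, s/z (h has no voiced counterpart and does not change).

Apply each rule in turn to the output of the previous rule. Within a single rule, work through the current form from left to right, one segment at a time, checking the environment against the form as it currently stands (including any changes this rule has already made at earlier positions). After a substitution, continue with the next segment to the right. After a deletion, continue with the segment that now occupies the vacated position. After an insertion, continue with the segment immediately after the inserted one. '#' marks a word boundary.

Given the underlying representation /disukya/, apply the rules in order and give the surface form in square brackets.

[dzzya]

1 Medial Vowel Deletion: [disukya] → [dskya]
2 Final Obstruent Devoicing: no change — [dskya]
3 Vowel Epenthesis: no change — [dskya]
4 Velar Fronting: [dskya] → [dssya]
5 Progressive Voicing Assimilation: [dssya] → [dzzya]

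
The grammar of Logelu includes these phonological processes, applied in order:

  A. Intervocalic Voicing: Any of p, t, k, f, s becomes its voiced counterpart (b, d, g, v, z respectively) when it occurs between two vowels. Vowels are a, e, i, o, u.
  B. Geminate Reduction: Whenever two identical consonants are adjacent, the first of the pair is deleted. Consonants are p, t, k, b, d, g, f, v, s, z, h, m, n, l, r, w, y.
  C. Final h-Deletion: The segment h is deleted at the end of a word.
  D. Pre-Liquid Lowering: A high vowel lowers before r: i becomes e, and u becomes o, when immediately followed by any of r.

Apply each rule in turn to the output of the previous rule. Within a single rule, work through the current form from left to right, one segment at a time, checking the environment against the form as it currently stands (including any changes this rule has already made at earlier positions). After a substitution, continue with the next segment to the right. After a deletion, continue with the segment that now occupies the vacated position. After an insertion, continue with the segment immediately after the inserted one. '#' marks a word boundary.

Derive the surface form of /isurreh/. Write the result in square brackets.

[izore]

A Intervocalic Voicing: [isurreh] → [izurreh]
B Geminate Reduction: [izurreh] → [izureh]
C Final h-Deletion: [izureh] → [izure]
D Pre-Liquid Lowering: [izure] → [izore]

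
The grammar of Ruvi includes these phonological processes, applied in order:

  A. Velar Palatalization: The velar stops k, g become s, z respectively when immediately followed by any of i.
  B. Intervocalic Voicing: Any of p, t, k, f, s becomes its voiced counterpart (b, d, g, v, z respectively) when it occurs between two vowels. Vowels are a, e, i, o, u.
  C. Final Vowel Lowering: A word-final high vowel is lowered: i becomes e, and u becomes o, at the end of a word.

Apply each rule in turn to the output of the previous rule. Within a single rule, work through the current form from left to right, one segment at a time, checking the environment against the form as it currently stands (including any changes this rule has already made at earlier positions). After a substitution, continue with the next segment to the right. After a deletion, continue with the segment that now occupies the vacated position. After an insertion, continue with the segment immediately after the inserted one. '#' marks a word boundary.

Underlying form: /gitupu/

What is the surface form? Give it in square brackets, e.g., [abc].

[zidubo]

A Velar Palatalization: [gitupu] → [zitupu]
B Intervocalic Voicing: [zitupu] → [zidubu]
C Final Vowel Lowering: [zidubu] → [zidubo]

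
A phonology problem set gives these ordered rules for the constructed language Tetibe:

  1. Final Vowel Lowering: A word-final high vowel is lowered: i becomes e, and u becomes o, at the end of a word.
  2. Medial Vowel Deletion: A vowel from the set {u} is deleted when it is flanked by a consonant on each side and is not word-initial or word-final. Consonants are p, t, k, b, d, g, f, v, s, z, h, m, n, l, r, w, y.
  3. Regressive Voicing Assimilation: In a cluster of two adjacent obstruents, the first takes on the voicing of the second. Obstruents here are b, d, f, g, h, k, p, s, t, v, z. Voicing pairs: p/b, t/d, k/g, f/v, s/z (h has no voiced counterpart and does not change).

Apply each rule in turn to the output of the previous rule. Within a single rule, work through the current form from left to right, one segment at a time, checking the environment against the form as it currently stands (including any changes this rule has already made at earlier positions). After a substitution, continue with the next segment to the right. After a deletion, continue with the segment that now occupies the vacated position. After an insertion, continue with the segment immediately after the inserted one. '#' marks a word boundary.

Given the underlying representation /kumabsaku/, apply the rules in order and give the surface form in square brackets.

[kmapsako]

1 Final Vowel Lowering: [kumabsaku] → [kumabsako]
2 Medial Vowel Deletion: [kumabsako] → [kmabsako]
3 Regressive Voicing Assimilation: [kmabsako] → [kmapsako]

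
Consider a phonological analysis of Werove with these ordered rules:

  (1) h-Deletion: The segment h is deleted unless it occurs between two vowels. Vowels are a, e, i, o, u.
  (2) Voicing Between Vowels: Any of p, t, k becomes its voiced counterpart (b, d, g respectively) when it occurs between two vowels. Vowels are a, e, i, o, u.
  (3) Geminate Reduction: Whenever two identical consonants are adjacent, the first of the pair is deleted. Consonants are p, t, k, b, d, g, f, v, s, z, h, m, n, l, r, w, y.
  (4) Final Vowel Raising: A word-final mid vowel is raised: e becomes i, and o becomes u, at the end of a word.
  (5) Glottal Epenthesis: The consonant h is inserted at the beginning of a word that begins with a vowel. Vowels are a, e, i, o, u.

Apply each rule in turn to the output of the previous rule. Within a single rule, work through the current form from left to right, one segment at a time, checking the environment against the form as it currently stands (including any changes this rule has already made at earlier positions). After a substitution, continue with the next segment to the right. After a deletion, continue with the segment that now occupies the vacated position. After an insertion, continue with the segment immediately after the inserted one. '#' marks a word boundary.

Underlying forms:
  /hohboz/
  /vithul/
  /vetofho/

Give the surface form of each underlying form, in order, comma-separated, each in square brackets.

/hohboz/:
  (1) h-Deletion: [hohboz] → [oboz]
  (2) Voicing Between Vowels: no change — [oboz]
  (3) Geminate Reduction: no change — [oboz]
  (4) Final Vowel Raising: no change — [oboz]
  (5) Glottal Epenthesis: [oboz] → [hoboz]
/vithul/:
  (1) h-Deletion: [vithul] → [vitul]
  (2) Voicing Between Vowels: [vitul] → [vidul]
  (3) Geminate Reduction: no change — [vidul]
  (4) Final Vowel Raising: no change — [vidul]
  (5) Glottal Epenthesis: no change — [vidul]
/vetofho/:
  (1) h-Deletion: [vetofho] → [vetofo]
  (2) Voicing Between Vowels: [vetofo] → [vedofo]
  (3) Geminate Reduction: no change — [vedofo]
  (4) Final Vowel Raising: [vedofo] → [vedofu]
  (5) Glottal Epenthesis: no change — [vedofu]

[hoboz], [vidul], [vedofu]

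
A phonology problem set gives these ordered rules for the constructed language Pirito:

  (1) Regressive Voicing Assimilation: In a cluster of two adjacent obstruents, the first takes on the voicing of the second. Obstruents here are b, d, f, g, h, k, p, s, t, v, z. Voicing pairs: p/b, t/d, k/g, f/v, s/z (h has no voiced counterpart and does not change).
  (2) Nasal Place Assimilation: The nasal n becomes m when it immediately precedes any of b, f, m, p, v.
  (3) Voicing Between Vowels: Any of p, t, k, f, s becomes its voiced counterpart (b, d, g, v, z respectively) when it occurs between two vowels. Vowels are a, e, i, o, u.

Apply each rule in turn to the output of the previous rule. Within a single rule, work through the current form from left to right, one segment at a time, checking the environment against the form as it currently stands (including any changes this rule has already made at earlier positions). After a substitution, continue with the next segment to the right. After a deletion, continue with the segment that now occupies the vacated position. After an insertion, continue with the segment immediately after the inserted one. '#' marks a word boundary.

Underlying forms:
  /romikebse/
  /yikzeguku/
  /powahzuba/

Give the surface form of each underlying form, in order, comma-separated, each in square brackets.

[romigepse], [yigzegugu], [powahzuba]

/romikebse/:
  (1) Regressive Voicing Assimilation: [romikebse] → [romikepse]
  (2) Nasal Place Assimilation: no change — [romikepse]
  (3) Voicing Between Vowels: [romikepse] → [romigepse]
/yikzeguku/:
  (1) Regressive Voicing Assimilation: [yikzeguku] → [yigzeguku]
  (2) Nasal Place Assimilation: no change — [yigzeguku]
  (3) Voicing Between Vowels: [yigzeguku] → [yigzegugu]
/powahzuba/:
  (1) Regressive Voicing Assimilation: no change — [powahzuba]
  (2) Nasal Place Assimilation: no change — [powahzuba]
  (3) Voicing Between Vowels: no change — [powahzuba]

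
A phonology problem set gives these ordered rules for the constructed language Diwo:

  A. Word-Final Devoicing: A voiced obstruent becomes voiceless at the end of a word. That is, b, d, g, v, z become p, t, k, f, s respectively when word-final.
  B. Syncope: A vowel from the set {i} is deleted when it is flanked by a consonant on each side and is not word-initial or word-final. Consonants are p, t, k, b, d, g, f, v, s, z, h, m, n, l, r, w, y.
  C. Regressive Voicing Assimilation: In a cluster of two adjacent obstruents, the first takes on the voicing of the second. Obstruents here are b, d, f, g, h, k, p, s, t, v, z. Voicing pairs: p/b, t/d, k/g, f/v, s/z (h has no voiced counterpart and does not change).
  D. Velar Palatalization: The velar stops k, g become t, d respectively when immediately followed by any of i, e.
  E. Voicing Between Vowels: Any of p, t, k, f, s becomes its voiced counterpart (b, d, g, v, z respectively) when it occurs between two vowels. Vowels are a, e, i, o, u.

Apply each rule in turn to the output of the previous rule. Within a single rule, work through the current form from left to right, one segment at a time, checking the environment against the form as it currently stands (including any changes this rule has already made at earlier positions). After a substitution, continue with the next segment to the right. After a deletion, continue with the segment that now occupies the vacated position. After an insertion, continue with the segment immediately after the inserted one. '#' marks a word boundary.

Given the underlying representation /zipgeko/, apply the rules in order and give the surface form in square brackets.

[sbdego]

A Word-Final Devoicing: no change — [zipgeko]
B Syncope: [zipgeko] → [zpgeko]
C Regressive Voicing Assimilation: [zpgeko] → [sbgeko]
D Velar Palatalization: [sbgeko] → [sbdeko]
E Voicing Between Vowels: [sbdeko] → [sbdego]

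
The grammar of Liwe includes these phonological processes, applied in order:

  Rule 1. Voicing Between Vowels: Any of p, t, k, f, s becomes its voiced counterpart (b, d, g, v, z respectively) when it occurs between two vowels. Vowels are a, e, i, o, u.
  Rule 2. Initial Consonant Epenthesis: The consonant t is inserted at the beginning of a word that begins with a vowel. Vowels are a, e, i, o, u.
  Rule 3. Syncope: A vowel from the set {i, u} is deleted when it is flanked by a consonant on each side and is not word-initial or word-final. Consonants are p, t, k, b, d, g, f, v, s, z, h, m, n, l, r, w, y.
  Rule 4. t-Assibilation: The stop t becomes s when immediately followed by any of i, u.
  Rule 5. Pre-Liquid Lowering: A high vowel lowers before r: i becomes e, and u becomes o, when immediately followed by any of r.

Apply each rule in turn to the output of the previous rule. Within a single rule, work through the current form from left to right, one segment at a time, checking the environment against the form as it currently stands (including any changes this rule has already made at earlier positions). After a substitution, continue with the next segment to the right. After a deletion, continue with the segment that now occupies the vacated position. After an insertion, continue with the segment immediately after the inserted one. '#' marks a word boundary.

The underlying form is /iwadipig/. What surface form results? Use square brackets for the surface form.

Rule 1 Voicing Between Vowels: [iwadipig] → [iwadibig]
Rule 2 Initial Consonant Epenthesis: [iwadibig] → [tiwadibig]
Rule 3 Syncope: [tiwadibig] → [twadbg]
Rule 4 t-Assibilation: no change — [twadbg]
Rule 5 Pre-Liquid Lowering: no change — [twadbg]

[twadbg]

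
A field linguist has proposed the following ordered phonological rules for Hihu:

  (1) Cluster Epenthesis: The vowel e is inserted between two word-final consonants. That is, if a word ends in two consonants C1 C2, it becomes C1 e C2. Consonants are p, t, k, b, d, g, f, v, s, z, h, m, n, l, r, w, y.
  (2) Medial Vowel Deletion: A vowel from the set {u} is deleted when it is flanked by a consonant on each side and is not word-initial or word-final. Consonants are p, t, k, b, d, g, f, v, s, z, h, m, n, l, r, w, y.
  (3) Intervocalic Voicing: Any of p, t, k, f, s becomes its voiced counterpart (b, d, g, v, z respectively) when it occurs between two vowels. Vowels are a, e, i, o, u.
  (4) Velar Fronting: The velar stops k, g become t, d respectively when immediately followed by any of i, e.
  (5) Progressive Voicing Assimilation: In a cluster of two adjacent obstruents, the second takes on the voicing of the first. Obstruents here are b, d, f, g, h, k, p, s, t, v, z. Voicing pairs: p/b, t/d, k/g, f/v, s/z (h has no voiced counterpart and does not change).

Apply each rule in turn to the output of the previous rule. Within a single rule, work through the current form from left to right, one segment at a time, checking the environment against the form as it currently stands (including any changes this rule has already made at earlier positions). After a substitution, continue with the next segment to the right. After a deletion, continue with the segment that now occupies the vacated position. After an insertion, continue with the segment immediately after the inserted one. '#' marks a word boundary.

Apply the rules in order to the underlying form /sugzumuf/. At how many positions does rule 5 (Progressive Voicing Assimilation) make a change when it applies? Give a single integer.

(1) Cluster Epenthesis: no change — [sugzumuf]
(2) Medial Vowel Deletion: [sugzumuf] → [sgzmf]
(3) Intervocalic Voicing: no change — [sgzmf]
(4) Velar Fronting: no change — [sgzmf]
(5) Progressive Voicing Assimilation: [sgzmf] → [sksmf]
Rule 5 changed 2 position(s).

2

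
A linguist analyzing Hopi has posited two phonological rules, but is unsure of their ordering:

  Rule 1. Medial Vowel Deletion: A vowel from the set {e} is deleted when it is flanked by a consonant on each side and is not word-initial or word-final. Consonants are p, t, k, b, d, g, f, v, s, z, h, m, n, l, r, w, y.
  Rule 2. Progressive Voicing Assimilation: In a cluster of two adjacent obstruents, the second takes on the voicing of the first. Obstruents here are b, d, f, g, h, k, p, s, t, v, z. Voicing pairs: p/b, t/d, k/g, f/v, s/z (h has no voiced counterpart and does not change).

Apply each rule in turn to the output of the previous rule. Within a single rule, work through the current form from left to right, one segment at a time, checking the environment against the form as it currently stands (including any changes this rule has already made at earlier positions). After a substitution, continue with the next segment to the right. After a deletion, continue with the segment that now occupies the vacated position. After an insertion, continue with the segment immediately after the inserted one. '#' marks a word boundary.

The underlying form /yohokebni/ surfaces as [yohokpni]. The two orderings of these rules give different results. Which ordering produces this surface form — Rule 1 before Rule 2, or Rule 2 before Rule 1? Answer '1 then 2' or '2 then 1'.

Order 1 then 2:
  1 Medial Vowel Deletion: [yohokebni] → [yohokbni]
  2 Progressive Voicing Assimilation: [yohokbni] → [yohokpni]
  result: [yohokpni]
Order 2 then 1:
  2 Progressive Voicing Assimilation: no change — [yohokebni]
  1 Medial Vowel Deletion: [yohokebni] → [yohokbni]
  result: [yohokbni]

1 then 2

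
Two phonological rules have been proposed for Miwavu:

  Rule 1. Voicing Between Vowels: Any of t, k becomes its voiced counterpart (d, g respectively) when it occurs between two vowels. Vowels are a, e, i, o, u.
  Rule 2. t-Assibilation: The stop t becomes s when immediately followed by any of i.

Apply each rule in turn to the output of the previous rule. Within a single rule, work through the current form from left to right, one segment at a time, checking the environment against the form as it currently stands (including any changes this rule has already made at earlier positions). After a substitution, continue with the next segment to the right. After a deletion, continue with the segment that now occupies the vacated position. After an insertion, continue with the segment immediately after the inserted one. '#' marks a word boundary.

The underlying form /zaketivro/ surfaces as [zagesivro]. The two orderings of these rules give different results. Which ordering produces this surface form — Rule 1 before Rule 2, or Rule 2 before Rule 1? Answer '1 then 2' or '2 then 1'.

2 then 1

Order 1 then 2:
  1 Voicing Between Vowels: [zaketivro] → [zagedivro]
  2 t-Assibilation: no change — [zagedivro]
  result: [zagedivro]
Order 2 then 1:
  2 t-Assibilation: [zaketivro] → [zakesivro]
  1 Voicing Between Vowels: [zakesivro] → [zagesivro]
  result: [zagesivro]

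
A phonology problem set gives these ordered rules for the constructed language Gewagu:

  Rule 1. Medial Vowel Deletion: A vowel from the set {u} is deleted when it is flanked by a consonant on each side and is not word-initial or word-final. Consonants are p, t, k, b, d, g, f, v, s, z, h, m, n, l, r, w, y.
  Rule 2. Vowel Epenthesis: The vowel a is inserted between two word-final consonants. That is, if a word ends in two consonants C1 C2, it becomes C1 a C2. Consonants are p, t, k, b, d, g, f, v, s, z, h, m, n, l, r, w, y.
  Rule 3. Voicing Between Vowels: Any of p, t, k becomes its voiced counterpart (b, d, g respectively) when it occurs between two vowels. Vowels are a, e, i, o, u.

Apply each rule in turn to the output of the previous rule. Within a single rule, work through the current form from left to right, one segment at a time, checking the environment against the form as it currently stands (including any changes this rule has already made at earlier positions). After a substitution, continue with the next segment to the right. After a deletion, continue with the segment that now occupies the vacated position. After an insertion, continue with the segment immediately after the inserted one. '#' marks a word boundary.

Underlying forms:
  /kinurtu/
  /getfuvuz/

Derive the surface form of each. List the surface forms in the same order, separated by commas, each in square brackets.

/kinurtu/:
  Rule 1 Medial Vowel Deletion: [kinurtu] → [kinrtu]
  Rule 2 Vowel Epenthesis: no change — [kinrtu]
  Rule 3 Voicing Between Vowels: no change — [kinrtu]
/getfuvuz/:
  Rule 1 Medial Vowel Deletion: [getfuvuz] → [getfvz]
  Rule 2 Vowel Epenthesis: [getfvz] → [getfvaz]
  Rule 3 Voicing Between Vowels: no change — [getfvaz]

[kinrtu], [getfvaz]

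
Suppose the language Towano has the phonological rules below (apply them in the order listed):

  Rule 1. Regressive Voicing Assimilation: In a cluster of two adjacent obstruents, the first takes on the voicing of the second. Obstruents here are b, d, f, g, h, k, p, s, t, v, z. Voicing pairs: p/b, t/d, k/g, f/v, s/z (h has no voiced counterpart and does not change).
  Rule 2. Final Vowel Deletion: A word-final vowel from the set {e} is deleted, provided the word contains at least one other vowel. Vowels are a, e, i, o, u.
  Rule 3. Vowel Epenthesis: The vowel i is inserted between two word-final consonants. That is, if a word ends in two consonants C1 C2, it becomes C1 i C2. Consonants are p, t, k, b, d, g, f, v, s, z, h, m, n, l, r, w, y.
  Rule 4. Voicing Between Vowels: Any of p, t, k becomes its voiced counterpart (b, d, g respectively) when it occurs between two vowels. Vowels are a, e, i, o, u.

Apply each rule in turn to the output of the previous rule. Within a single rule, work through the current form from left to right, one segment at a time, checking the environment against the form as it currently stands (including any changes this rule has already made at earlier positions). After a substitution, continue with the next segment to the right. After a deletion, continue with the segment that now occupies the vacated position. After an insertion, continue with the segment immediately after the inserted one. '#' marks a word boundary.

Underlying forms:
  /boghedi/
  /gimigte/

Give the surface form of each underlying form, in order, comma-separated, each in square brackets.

/boghedi/:
  Rule 1 Regressive Voicing Assimilation: [boghedi] → [bokhedi]
  Rule 2 Final Vowel Deletion: no change — [bokhedi]
  Rule 3 Vowel Epenthesis: no change — [bokhedi]
  Rule 4 Voicing Between Vowels: no change — [bokhedi]
/gimigte/:
  Rule 1 Regressive Voicing Assimilation: [gimigte] → [gimikte]
  Rule 2 Final Vowel Deletion: [gimikte] → [gimikt]
  Rule 3 Vowel Epenthesis: [gimikt] → [gimikit]
  Rule 4 Voicing Between Vowels: [gimikit] → [gimigit]

[bokhedi], [gimigit]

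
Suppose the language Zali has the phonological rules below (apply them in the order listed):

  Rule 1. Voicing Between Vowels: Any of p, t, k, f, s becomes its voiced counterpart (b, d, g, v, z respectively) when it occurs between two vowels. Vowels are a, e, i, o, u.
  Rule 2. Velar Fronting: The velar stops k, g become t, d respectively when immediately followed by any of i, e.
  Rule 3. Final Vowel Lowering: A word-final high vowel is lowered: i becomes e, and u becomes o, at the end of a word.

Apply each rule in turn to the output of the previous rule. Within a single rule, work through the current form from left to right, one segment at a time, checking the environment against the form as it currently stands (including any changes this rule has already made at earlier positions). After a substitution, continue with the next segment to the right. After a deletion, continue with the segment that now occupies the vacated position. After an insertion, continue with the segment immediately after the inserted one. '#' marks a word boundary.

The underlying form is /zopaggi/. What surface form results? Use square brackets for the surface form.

[zobagde]

Rule 1 Voicing Between Vowels: [zopaggi] → [zobaggi]
Rule 2 Velar Fronting: [zobaggi] → [zobagdi]
Rule 3 Final Vowel Lowering: [zobagdi] → [zobagde]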